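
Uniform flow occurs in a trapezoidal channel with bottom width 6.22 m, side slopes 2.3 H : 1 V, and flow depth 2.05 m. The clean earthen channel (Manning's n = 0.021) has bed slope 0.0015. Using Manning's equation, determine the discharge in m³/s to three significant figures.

A = (b + z·y)·y = (6.22 + 2.3×2.05)×2.05 = 22.42 m²
P = b + 2y√(1+z²) = 6.22 + 2×2.05×√(1+2.3²) = 16.50 m
R = A/P = 22.42/16.50 = 1.358 m
Q = (1/n)·A·R^(2/3)·S^(1/2) = (1/0.021) × 22.42 × 1.358^(2/3) × 0.0015^(1/2) = 50.71 m³/s

50.7 m³/s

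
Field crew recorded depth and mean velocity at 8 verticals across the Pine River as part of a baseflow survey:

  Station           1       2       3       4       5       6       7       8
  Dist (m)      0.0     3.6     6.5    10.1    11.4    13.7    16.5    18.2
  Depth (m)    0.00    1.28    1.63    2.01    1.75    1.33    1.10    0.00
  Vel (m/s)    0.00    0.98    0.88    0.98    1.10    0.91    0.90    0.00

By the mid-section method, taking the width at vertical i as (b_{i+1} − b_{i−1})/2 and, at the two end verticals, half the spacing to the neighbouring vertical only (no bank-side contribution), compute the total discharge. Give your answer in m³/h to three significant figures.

w_2 = (6.5 − 0.0)/2 = 3.25 m; q_2 = 0.98 × 1.28 × 3.25 = 4.077 m³/s
w_3 = (10.1 − 3.6)/2 = 3.25 m; q_3 = 0.88 × 1.63 × 3.25 = 4.662 m³/s
w_4 = (11.4 − 6.5)/2 = 2.45 m; q_4 = 0.98 × 2.01 × 2.45 = 4.826 m³/s
w_5 = (13.7 − 10.1)/2 = 1.8 m; q_5 = 1.10 × 1.75 × 1.8 = 3.465 m³/s
w_6 = (16.5 − 11.4)/2 = 2.55 m; q_6 = 0.91 × 1.33 × 2.55 = 3.086 m³/s
w_7 = (18.2 − 13.7)/2 = 2.25 m; q_7 = 0.90 × 1.10 × 2.25 = 2.228 m³/s
Stations 1, 8 contribute zero (depth or velocity is 0).
Q = Σ qᵢ = 22.34 m³/s
= 22.34 × 3600 = 80440 m³/h

80400 m³/h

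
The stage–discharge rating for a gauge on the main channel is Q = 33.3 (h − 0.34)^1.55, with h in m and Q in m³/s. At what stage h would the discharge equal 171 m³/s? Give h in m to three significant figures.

h − h₀ = (Q/C)^(1/b) = (171/33.3)^(1/1.55) = 2.874 m
h = 0.34 + 2.874 = 3.214 m

3.21 m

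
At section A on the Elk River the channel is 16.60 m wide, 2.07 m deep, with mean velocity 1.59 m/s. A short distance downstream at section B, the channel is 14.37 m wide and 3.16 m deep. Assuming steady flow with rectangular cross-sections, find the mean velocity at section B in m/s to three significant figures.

1.20 m/s

Q = A₁V₁ = (16.60×2.07) × 1.59 = 54.64 m³/s
A₂ = 14.37 × 3.16 = 45.41 m²
V₂ = Q/A₂ = 54.64/45.41 = 1.203 m/s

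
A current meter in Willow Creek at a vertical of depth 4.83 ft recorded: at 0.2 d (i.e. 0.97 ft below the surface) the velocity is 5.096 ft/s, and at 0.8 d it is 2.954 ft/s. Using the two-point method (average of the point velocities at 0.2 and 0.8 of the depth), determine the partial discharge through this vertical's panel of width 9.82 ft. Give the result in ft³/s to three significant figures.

191 ft³/s

v̄ = (5.096 + 2.954) / 2 = 4.025 ft/s
q = v̄ × d × w = 4.025 × 4.83 × 9.82 = 190.9 ft³/s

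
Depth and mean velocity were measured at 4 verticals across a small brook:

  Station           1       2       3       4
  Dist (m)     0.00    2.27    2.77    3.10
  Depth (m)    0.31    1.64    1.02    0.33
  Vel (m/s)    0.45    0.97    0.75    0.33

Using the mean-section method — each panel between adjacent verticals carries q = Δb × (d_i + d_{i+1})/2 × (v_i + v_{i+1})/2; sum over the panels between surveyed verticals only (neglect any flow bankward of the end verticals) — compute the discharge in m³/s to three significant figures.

Panel 1-2: Δb = 2.27 m, d̄ = (0.31+1.64)/2 = 0.975, v̄ = (0.45+0.97)/2 = 0.71 → q = 2.27×0.975×0.71 = 1.571 m³/s
Panel 2-3: Δb = 0.5 m, d̄ = (1.64+1.02)/2 = 1.33, v̄ = (0.97+0.75)/2 = 0.86 → q = 0.5×1.33×0.86 = 0.5719 m³/s
Panel 3-4: Δb = 0.33 m, d̄ = (1.02+0.33)/2 = 0.675, v̄ = (0.75+0.33)/2 = 0.54 → q = 0.33×0.675×0.54 = 0.1203 m³/s
Q = Σ q = 2.264 m³/s

2.26 m³/s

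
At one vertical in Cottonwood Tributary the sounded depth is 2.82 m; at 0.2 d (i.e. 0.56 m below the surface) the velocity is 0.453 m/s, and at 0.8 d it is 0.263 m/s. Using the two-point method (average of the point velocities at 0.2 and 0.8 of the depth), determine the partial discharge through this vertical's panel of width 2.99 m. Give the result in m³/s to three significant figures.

3.02 m³/s

v̄ = (0.453 + 0.263) / 2 = 0.3580 m/s
q = v̄ × d × w = 0.3580 × 2.82 × 2.99 = 3.019 m³/s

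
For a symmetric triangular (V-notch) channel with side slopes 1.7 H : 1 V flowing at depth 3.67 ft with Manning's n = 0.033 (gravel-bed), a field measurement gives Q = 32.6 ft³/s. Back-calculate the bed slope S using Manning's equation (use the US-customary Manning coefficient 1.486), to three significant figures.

0.000542

A = z·y² = 1.7×3.67² = 22.90 ft²
P = 2y√(1+z²) = 2×3.67×√(1+1.7²) = 14.48 ft
R = A/P = 22.90/14.48 = 1.582 ft
S = (Q·n / (1.486·A·R^(2/3)))² = (32.6×0.033 / (1.486×22.90×1.358))² = 0.0005425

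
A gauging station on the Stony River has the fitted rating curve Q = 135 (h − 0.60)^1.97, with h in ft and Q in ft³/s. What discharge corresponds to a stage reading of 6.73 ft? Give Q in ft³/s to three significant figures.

Q = 135 × (6.73 − 0.60)^1.97 = 135 × 6.13^1.97 = 4804 ft³/s

4800 ft³/s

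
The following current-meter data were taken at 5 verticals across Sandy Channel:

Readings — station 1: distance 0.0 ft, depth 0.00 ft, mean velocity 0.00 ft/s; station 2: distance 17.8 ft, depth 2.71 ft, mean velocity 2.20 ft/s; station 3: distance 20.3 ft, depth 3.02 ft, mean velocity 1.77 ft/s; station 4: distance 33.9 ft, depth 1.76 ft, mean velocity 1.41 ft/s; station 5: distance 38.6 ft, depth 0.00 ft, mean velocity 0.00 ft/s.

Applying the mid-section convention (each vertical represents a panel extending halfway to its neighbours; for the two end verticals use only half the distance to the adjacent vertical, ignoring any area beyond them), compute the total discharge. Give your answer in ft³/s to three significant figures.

126 ft³/s

w_2 = (20.3 − 0.0)/2 = 10.15 ft; q_2 = 2.20 × 2.71 × 10.15 = 60.51 ft³/s
w_3 = (33.9 − 17.8)/2 = 8.05 ft; q_3 = 1.77 × 3.02 × 8.05 = 43.03 ft³/s
w_4 = (38.6 − 20.3)/2 = 9.15 ft; q_4 = 1.41 × 1.76 × 9.15 = 22.71 ft³/s
Stations 1, 5 contribute zero (depth or velocity is 0).
Q = Σ qᵢ = 126.3 ft³/s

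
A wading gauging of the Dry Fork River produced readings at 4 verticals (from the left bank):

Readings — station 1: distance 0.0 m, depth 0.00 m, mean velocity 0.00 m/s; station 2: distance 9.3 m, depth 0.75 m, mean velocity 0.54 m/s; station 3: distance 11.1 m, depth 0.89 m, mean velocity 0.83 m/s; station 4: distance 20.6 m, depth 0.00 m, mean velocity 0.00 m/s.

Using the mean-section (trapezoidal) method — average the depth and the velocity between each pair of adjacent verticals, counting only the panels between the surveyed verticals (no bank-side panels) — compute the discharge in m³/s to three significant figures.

3.71 m³/s

Panel 1-2: Δb = 9.3 m, d̄ = (0.00+0.75)/2 = 0.375, v̄ = (0.00+0.54)/2 = 0.27 → q = 9.3×0.375×0.27 = 0.9416 m³/s
Panel 2-3: Δb = 1.8 m, d̄ = (0.75+0.89)/2 = 0.82, v̄ = (0.54+0.83)/2 = 0.685 → q = 1.8×0.82×0.685 = 1.011 m³/s
Panel 3-4: Δb = 9.5 m, d̄ = (0.89+0.00)/2 = 0.445, v̄ = (0.83+0.00)/2 = 0.415 → q = 9.5×0.445×0.415 = 1.754 m³/s
Q = Σ q = 3.707 m³/s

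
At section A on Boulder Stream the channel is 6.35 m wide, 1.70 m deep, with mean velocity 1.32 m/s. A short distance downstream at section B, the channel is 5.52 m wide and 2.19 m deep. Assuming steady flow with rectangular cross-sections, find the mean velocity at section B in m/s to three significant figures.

Q = A₁V₁ = (6.35×1.70) × 1.32 = 14.25 m³/s
A₂ = 5.52 × 2.19 = 12.09 m²
V₂ = Q/A₂ = 14.25/12.09 = 1.179 m/s

1.18 m/s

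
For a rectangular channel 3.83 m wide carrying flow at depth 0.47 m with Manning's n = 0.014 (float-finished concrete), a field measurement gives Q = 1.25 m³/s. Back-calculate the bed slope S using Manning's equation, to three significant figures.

A = b·y = 3.83 × 0.47 = 1.800 m²
P = b + 2y = 3.83 + 2×0.47 = 4.770 m
R = A/P = 1.800/4.770 = 0.3774 m
S = (Q·n / (1·A·R^(2/3)))² = (1.25×0.014 / (1×1.800×0.5222))² = 0.0003466

0.000347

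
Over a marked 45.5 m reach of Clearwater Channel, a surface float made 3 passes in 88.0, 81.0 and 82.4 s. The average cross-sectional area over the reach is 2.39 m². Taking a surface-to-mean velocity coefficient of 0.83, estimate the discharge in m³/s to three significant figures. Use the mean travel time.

1.08 m³/s

t̄ = (88.0 + 81.0 + 82.4) / 3 = 83.8 s
v_surface = L / t̄ = 45.5 / 83.8 = 0.5430 m/s
v_mean = 0.83 × 0.5430 = 0.4507 m/s
Q = A × v_mean = 2.39 × 0.4507 = 1.077 m³/s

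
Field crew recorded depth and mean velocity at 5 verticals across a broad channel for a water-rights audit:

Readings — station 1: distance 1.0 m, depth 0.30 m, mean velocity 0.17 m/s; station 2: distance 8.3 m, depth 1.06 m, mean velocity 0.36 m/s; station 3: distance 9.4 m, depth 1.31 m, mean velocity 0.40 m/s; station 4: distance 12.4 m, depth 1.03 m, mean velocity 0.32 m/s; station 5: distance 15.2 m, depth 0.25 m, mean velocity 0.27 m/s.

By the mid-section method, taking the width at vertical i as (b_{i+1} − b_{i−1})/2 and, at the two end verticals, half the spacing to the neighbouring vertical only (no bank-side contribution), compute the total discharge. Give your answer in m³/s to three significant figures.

w_1 = (8.3 − 1.0)/2 = 3.65 m; q_1 = 0.17 × 0.30 × 3.65 = 0.1862 m³/s
w_2 = (9.4 − 1.0)/2 = 4.2 m; q_2 = 0.36 × 1.06 × 4.2 = 1.603 m³/s
w_3 = (12.4 − 8.3)/2 = 2.05 m; q_3 = 0.40 × 1.31 × 2.05 = 1.074 m³/s
w_4 = (15.2 − 9.4)/2 = 2.9 m; q_4 = 0.32 × 1.03 × 2.9 = 0.9558 m³/s
w_5 = (15.2 − 12.4)/2 = 1.4 m; q_5 = 0.27 × 0.25 × 1.4 = 0.09450 m³/s
Q = Σ qᵢ = 3.913 m³/s

3.91 m³/s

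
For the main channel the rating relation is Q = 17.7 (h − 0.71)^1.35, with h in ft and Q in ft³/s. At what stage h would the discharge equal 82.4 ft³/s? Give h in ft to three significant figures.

h − h₀ = (Q/C)^(1/b) = (82.4/17.7)^(1/1.35) = 3.125 ft
h = 0.71 + 3.125 = 3.835 ft

3.83 ft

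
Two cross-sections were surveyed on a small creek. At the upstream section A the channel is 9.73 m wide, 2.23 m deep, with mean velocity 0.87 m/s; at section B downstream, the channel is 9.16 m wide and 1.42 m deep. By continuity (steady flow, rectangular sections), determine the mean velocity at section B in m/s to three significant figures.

1.45 m/s

Q = A₁V₁ = (9.73×2.23) × 0.87 = 18.88 m³/s
A₂ = 9.16 × 1.42 = 13.01 m²
V₂ = Q/A₂ = 18.88/13.01 = 1.451 m/s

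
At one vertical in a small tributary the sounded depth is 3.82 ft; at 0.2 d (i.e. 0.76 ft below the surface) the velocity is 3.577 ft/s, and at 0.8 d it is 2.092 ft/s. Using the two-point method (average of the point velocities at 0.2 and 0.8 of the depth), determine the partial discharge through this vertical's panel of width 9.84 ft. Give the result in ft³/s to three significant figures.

107 ft³/s

v̄ = (3.577 + 2.092) / 2 = 2.835 ft/s
q = v̄ × d × w = 2.835 × 3.82 × 9.84 = 106.5 ft³/s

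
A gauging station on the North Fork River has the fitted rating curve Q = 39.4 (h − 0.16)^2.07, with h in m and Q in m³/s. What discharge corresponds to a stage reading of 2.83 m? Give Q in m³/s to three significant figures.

Q = 39.4 × (2.83 − 0.16)^2.07 = 39.4 × 2.67^2.07 = 300.9 m³/s

301 m³/s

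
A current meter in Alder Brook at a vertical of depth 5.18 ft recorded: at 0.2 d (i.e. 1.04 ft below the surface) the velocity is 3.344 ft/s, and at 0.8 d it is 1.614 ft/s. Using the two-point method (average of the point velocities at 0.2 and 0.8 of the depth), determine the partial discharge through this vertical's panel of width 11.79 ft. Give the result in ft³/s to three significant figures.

v̄ = (3.344 + 1.614) / 2 = 2.479 ft/s
q = v̄ × d × w = 2.479 × 5.18 × 11.79 = 151.4 ft³/s

151 ft³/s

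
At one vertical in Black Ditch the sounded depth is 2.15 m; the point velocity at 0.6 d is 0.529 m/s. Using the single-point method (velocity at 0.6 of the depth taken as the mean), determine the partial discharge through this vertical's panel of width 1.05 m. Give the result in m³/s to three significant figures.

1.19 m³/s

v̄ = v₀.₆ = 0.529 m/s
q = v̄ × d × w = 0.5290 × 2.15 × 1.05 = 1.194 m³/s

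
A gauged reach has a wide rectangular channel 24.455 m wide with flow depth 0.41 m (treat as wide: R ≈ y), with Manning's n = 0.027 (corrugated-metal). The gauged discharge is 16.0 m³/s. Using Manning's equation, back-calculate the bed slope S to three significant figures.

0.00609

A = b·y = 24.455 × 0.41 = 10.03 m²
Wide channel: R ≈ y = 0.41 m
S = (Q·n / (1·A·R^(2/3)))² = (16.0×0.027 / (1×10.03×0.5519))² = 0.006095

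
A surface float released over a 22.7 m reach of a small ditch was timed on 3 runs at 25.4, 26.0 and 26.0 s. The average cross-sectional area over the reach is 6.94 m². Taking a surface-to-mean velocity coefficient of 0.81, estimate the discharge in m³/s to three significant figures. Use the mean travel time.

4.95 m³/s

t̄ = (25.4 + 26.0 + 26.0) / 3 = 25.8 s
v_surface = L / t̄ = 22.7 / 25.8 = 0.8798 m/s
v_mean = 0.81 × 0.8798 = 0.7127 m/s
Q = A × v_mean = 6.94 × 0.7127 = 4.946 m³/s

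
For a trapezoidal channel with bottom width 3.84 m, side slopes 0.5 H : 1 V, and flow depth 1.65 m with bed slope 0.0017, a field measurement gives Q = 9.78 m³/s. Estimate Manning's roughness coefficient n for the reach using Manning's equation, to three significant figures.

0.0329

A = (b + z·y)·y = (3.84 + 0.5×1.65)×1.65 = 7.697 m²
P = b + 2y√(1+z²) = 3.84 + 2×1.65×√(1+0.5²) = 7.530 m
R = A/P = 7.697/7.530 = 1.022 m
n = (1/Q)·A·R^(2/3)·S^(1/2) = (1/9.78) × 7.697 × 1.015 × 0.04123 = 0.03293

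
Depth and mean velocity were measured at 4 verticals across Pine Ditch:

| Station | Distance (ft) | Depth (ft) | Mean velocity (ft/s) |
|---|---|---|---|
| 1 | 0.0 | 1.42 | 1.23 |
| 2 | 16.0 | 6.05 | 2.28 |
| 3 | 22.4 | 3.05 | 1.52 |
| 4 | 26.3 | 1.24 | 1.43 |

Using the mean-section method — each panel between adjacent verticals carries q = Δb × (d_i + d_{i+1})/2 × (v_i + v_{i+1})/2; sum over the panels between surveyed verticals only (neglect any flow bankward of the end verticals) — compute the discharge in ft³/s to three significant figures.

Panel 1-2: Δb = 16 ft, d̄ = (1.42+6.05)/2 = 3.735, v̄ = (1.23+2.28)/2 = 1.755 → q = 16×3.735×1.755 = 104.9 ft³/s
Panel 2-3: Δb = 6.4 ft, d̄ = (6.05+3.05)/2 = 4.55, v̄ = (2.28+1.52)/2 = 1.9 → q = 6.4×4.55×1.9 = 55.33 ft³/s
Panel 3-4: Δb = 3.9 ft, d̄ = (3.05+1.24)/2 = 2.145, v̄ = (1.52+1.43)/2 = 1.475 → q = 3.9×2.145×1.475 = 12.34 ft³/s
Q = Σ q = 172.5 ft³/s

173 ft³/s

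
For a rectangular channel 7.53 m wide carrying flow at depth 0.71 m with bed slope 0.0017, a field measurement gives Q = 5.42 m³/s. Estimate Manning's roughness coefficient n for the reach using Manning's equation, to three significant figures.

0.0288

A = b·y = 7.53 × 0.71 = 5.346 m²
P = b + 2y = 7.53 + 2×0.71 = 8.950 m
R = A/P = 5.346/8.950 = 0.5974 m
n = (1/Q)·A·R^(2/3)·S^(1/2) = (1/5.42) × 5.346 × 0.7093 × 0.04123 = 0.02885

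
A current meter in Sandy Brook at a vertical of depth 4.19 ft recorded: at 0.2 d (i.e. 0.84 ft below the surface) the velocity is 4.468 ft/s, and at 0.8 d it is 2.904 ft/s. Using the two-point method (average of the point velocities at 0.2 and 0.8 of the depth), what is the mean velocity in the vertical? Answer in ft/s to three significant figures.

3.69 ft/s

v̄ = (4.468 + 2.904) / 2 = 3.686 ft/s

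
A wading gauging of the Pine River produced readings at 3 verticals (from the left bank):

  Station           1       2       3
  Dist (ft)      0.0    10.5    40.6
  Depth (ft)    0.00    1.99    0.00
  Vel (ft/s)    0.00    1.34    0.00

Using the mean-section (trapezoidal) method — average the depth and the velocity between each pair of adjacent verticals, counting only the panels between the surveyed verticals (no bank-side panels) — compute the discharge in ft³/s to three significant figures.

27.1 ft³/s

Panel 1-2: Δb = 10.5 ft, d̄ = (0.00+1.99)/2 = 0.995, v̄ = (0.00+1.34)/2 = 0.67 → q = 10.5×0.995×0.67 = 7.000 ft³/s
Panel 2-3: Δb = 30.1 ft, d̄ = (1.99+0.00)/2 = 0.995, v̄ = (1.34+0.00)/2 = 0.67 → q = 30.1×0.995×0.67 = 20.07 ft³/s
Q = Σ q = 27.07 ft³/s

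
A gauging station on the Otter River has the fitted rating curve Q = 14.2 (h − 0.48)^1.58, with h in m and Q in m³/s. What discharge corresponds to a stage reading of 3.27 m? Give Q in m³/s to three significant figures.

71.8 m³/s

Q = 14.2 × (3.27 − 0.48)^1.58 = 14.2 × 2.79^1.58 = 71.84 m³/s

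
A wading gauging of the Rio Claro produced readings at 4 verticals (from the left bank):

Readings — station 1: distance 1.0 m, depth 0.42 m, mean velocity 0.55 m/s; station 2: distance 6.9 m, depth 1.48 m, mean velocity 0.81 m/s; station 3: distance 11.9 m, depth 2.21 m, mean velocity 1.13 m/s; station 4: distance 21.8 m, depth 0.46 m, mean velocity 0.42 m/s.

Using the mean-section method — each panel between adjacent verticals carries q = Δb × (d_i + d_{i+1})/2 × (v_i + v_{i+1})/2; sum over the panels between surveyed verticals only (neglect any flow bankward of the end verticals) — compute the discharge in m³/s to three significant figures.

23.0 m³/s

Panel 1-2: Δb = 5.9 m, d̄ = (0.42+1.48)/2 = 0.95, v̄ = (0.55+0.81)/2 = 0.68 → q = 5.9×0.95×0.68 = 3.811 m³/s
Panel 2-3: Δb = 5 m, d̄ = (1.48+2.21)/2 = 1.845, v̄ = (0.81+1.13)/2 = 0.97 → q = 5×1.845×0.97 = 8.948 m³/s
Panel 3-4: Δb = 9.9 m, d̄ = (2.21+0.46)/2 = 1.335, v̄ = (1.13+0.42)/2 = 0.775 → q = 9.9×1.335×0.775 = 10.24 m³/s
Q = Σ q = 23.00 m³/s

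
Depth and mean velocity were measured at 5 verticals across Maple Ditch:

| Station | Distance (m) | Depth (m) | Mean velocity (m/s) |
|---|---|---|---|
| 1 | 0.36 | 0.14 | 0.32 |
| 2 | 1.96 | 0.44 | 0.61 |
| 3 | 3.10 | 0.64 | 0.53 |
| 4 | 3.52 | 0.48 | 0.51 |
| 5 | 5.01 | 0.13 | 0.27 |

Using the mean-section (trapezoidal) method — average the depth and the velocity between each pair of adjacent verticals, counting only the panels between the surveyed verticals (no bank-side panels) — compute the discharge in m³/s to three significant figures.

Panel 1-2: Δb = 1.6 m, d̄ = (0.14+0.44)/2 = 0.29, v̄ = (0.32+0.61)/2 = 0.465 → q = 1.6×0.29×0.465 = 0.2158 m³/s
Panel 2-3: Δb = 1.14 m, d̄ = (0.44+0.64)/2 = 0.54, v̄ = (0.61+0.53)/2 = 0.57 → q = 1.14×0.54×0.57 = 0.3509 m³/s
Panel 3-4: Δb = 0.42 m, d̄ = (0.64+0.48)/2 = 0.56, v̄ = (0.53+0.51)/2 = 0.52 → q = 0.42×0.56×0.52 = 0.1223 m³/s
Panel 4-5: Δb = 1.49 m, d̄ = (0.48+0.13)/2 = 0.305, v̄ = (0.51+0.27)/2 = 0.39 → q = 1.49×0.305×0.39 = 0.1772 m³/s
Q = Σ q = 0.8662 m³/s

0.866 m³/s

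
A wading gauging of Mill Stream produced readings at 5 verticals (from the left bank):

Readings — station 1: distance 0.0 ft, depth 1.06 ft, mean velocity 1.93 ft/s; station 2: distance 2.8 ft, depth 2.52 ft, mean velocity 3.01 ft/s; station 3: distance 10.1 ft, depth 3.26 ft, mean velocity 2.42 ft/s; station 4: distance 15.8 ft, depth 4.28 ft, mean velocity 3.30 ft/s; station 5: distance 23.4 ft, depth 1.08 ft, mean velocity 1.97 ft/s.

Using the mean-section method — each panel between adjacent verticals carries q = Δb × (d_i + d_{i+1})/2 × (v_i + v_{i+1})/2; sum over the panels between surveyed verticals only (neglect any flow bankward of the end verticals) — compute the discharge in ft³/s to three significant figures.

Panel 1-2: Δb = 2.8 ft, d̄ = (1.06+2.52)/2 = 1.79, v̄ = (1.93+3.01)/2 = 2.47 → q = 2.8×1.79×2.47 = 12.38 ft³/s
Panel 2-3: Δb = 7.3 ft, d̄ = (2.52+3.26)/2 = 2.89, v̄ = (3.01+2.42)/2 = 2.715 → q = 7.3×2.89×2.715 = 57.28 ft³/s
Panel 3-4: Δb = 5.7 ft, d̄ = (3.26+4.28)/2 = 3.77, v̄ = (2.42+3.30)/2 = 2.86 → q = 5.7×3.77×2.86 = 61.46 ft³/s
Panel 4-5: Δb = 7.6 ft, d̄ = (4.28+1.08)/2 = 2.68, v̄ = (3.30+1.97)/2 = 2.635 → q = 7.6×2.68×2.635 = 53.67 ft³/s
Q = Σ q = 184.8 ft³/s

185 ft³/s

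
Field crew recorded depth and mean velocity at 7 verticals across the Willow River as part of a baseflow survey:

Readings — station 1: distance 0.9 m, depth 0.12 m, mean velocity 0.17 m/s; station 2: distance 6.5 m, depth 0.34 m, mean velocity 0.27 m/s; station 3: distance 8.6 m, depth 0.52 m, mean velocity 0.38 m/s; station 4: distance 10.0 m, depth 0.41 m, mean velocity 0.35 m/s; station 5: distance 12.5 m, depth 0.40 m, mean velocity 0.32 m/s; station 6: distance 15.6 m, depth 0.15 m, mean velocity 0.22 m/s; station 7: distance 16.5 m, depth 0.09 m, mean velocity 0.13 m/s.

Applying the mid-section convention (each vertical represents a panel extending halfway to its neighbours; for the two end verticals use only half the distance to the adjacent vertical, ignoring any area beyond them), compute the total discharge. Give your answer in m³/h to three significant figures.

w_1 = (6.5 − 0.9)/2 = 2.8 m; q_1 = 0.17 × 0.12 × 2.8 = 0.05712 m³/s
w_2 = (8.6 − 0.9)/2 = 3.85 m; q_2 = 0.27 × 0.34 × 3.85 = 0.3534 m³/s
w_3 = (10.0 − 6.5)/2 = 1.75 m; q_3 = 0.38 × 0.52 × 1.75 = 0.3458 m³/s
w_4 = (12.5 − 8.6)/2 = 1.95 m; q_4 = 0.35 × 0.41 × 1.95 = 0.2798 m³/s
w_5 = (15.6 − 10.0)/2 = 2.8 m; q_5 = 0.32 × 0.40 × 2.8 = 0.3584 m³/s
w_6 = (16.5 − 12.5)/2 = 2 m; q_6 = 0.22 × 0.15 × 2 = 0.06600 m³/s
w_7 = (16.5 − 15.6)/2 = 0.45 m; q_7 = 0.13 × 0.09 × 0.45 = 0.005265 m³/s
Q = Σ qᵢ = 1.466 m³/s
= 1.466 × 3600 = 5277 m³/h

5280 m³/h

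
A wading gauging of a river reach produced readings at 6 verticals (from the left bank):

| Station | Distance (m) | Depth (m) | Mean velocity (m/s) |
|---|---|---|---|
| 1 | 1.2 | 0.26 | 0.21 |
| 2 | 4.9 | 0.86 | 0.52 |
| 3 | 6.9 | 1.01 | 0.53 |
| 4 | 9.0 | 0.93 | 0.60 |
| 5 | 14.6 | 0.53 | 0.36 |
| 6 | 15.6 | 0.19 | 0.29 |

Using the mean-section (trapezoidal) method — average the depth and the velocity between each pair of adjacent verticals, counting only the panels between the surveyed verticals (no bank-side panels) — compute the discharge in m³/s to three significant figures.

4.97 m³/s

Panel 1-2: Δb = 3.7 m, d̄ = (0.26+0.86)/2 = 0.56, v̄ = (0.21+0.52)/2 = 0.365 → q = 3.7×0.56×0.365 = 0.7563 m³/s
Panel 2-3: Δb = 2 m, d̄ = (0.86+1.01)/2 = 0.935, v̄ = (0.52+0.53)/2 = 0.525 → q = 2×0.935×0.525 = 0.9818 m³/s
Panel 3-4: Δb = 2.1 m, d̄ = (1.01+0.93)/2 = 0.97, v̄ = (0.53+0.60)/2 = 0.565 → q = 2.1×0.97×0.565 = 1.151 m³/s
Panel 4-5: Δb = 5.6 m, d̄ = (0.93+0.53)/2 = 0.73, v̄ = (0.60+0.36)/2 = 0.48 → q = 5.6×0.73×0.48 = 1.962 m³/s
Panel 5-6: Δb = 1 m, d̄ = (0.53+0.19)/2 = 0.36, v̄ = (0.36+0.29)/2 = 0.325 → q = 1×0.36×0.325 = 0.1170 m³/s
Q = Σ q = 4.968 m³/s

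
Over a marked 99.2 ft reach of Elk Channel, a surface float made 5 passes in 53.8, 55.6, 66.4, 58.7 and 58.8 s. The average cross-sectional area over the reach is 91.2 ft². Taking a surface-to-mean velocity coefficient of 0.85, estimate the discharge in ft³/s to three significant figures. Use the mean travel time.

131 ft³/s

t̄ = (53.8 + 55.6 + 66.4 + 58.7 + 58.8) / 5 = 58.66 s
v_surface = L / t̄ = 99.2 / 58.66 = 1.691 ft/s
v_mean = 0.85 × 1.691 = 1.437 ft/s
Q = A × v_mean = 91.2 × 1.437 = 131.1 ft³/s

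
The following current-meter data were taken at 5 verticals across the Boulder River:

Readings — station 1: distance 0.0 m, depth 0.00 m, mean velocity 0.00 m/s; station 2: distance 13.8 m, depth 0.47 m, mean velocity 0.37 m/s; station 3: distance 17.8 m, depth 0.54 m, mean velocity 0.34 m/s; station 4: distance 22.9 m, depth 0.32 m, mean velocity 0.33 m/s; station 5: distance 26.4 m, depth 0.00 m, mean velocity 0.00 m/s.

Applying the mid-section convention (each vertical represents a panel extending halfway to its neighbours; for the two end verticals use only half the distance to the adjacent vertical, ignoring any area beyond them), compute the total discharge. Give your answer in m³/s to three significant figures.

w_2 = (17.8 − 0.0)/2 = 8.9 m; q_2 = 0.37 × 0.47 × 8.9 = 1.548 m³/s
w_3 = (22.9 − 13.8)/2 = 4.55 m; q_3 = 0.34 × 0.54 × 4.55 = 0.8354 m³/s
w_4 = (26.4 − 17.8)/2 = 4.3 m; q_4 = 0.33 × 0.32 × 4.3 = 0.4541 m³/s
Stations 1, 5 contribute zero (depth or velocity is 0).
Q = Σ qᵢ = 2.837 m³/s

2.84 m³/s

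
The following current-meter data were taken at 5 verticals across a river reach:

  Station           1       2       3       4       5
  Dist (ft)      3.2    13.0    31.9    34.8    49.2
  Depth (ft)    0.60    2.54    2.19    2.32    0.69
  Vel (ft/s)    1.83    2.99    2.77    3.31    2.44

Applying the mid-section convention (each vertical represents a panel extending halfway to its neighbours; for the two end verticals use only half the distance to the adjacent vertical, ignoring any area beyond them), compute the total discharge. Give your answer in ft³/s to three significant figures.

259 ft³/s

w_1 = (13.0 − 3.2)/2 = 4.9 ft; q_1 = 1.83 × 0.60 × 4.9 = 5.380 ft³/s
w_2 = (31.9 − 3.2)/2 = 14.35 ft; q_2 = 2.99 × 2.54 × 14.35 = 109.0 ft³/s
w_3 = (34.8 − 13.0)/2 = 10.9 ft; q_3 = 2.77 × 2.19 × 10.9 = 66.12 ft³/s
w_4 = (49.2 − 31.9)/2 = 8.65 ft; q_4 = 3.31 × 2.32 × 8.65 = 66.43 ft³/s
w_5 = (49.2 − 34.8)/2 = 7.2 ft; q_5 = 2.44 × 0.69 × 7.2 = 12.12 ft³/s
Q = Σ qᵢ = 259.0 ft³/s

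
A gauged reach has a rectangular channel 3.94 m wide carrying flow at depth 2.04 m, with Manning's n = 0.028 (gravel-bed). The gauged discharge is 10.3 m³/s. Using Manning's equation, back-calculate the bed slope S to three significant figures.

0.00128

A = b·y = 3.94 × 2.04 = 8.038 m²
P = b + 2y = 3.94 + 2×2.04 = 8.020 m
R = A/P = 8.038/8.020 = 1.002 m
S = (Q·n / (1·A·R^(2/3)))² = (10.3×0.028 / (1×8.038×1.001))² = 0.001284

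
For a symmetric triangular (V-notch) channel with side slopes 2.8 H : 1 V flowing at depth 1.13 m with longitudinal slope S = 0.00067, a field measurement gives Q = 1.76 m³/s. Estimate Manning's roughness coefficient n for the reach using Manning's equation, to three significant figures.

A = z·y² = 2.8×1.13² = 3.575 m²
P = 2y√(1+z²) = 2×1.13×√(1+2.8²) = 6.719 m
R = A/P = 3.575/6.719 = 0.5321 m
n = (1/Q)·A·R^(2/3)·S^(1/2) = (1/1.76) × 3.575 × 0.6566 × 0.02588 = 0.03453

0.0345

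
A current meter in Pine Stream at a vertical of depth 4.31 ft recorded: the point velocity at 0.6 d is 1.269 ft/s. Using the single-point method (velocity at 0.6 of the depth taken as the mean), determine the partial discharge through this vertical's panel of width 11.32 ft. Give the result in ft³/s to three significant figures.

v̄ = v₀.₆ = 1.269 ft/s
q = v̄ × d × w = 1.269 × 4.31 × 11.32 = 61.91 ft³/s

61.9 ft³/s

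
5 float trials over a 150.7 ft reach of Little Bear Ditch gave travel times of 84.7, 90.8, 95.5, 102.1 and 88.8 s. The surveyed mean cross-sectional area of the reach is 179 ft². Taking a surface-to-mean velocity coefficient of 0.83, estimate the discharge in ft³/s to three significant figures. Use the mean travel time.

242 ft³/s

t̄ = (84.7 + 90.8 + 95.5 + 102.1 + 88.8) / 5 = 92.38 s
v_surface = L / t̄ = 150.7 / 92.38 = 1.631 ft/s
v_mean = 0.83 × 1.631 = 1.354 ft/s
Q = A × v_mean = 179 × 1.354 = 242.4 ft³/s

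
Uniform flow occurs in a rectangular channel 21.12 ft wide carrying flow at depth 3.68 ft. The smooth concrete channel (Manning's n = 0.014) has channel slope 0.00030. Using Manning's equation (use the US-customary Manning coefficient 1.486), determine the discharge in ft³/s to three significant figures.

279 ft³/s

A = b·y = 21.12 × 3.68 = 77.72 ft²
P = b + 2y = 21.12 + 2×3.68 = 28.48 ft
R = A/P = 77.72/28.48 = 2.729 ft
Q = (1.486/n)·A·R^(2/3)·S^(1/2) = (1.486/0.014) × 77.72 × 2.729^(2/3) × 0.00030^(1/2) = 279.0 ft³/s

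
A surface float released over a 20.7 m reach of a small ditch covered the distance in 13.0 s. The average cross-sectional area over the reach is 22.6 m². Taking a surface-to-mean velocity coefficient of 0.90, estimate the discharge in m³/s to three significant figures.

32.4 m³/s

v_surface = L / t̄ = 20.7 / 13 = 1.592 m/s
v_mean = 0.90 × 1.592 = 1.433 m/s
Q = A × v_mean = 22.6 × 1.433 = 32.39 m³/s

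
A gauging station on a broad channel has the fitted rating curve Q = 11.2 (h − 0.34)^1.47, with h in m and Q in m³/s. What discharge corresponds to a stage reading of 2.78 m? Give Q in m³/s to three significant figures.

41.6 m³/s

Q = 11.2 × (2.78 − 0.34)^1.47 = 11.2 × 2.44^1.47 = 41.56 m³/s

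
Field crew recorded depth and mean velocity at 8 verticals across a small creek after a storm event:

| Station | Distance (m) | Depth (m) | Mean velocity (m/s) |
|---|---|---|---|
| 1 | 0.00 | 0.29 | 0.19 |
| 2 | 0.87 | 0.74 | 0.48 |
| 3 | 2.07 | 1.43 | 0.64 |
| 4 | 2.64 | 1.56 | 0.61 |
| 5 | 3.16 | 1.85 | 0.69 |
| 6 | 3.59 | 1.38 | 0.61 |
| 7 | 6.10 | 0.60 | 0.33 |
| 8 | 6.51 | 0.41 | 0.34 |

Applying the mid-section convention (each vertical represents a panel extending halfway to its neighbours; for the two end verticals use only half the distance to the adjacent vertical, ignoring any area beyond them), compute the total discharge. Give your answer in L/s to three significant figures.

3880 L/s

w_1 = (0.87 − 0.00)/2 = 0.435 m; q_1 = 0.19 × 0.29 × 0.435 = 0.02397 m³/s
w_2 = (2.07 − 0.00)/2 = 1.035 m; q_2 = 0.48 × 0.74 × 1.035 = 0.3676 m³/s
w_3 = (2.64 − 0.87)/2 = 0.885 m; q_3 = 0.64 × 1.43 × 0.885 = 0.8100 m³/s
w_4 = (3.16 − 2.07)/2 = 0.545 m; q_4 = 0.61 × 1.56 × 0.545 = 0.5186 m³/s
w_5 = (3.59 − 2.64)/2 = 0.475 m; q_5 = 0.69 × 1.85 × 0.475 = 0.6063 m³/s
w_6 = (6.10 − 3.16)/2 = 1.47 m; q_6 = 0.61 × 1.38 × 1.47 = 1.237 m³/s
w_7 = (6.51 − 3.59)/2 = 1.46 m; q_7 = 0.33 × 0.60 × 1.46 = 0.2891 m³/s
w_8 = (6.51 − 6.10)/2 = 0.205 m; q_8 = 0.34 × 0.41 × 0.205 = 0.02858 m³/s
Q = Σ qᵢ = 3.882 m³/s
= 3.882 × 1000 = 3882 L/s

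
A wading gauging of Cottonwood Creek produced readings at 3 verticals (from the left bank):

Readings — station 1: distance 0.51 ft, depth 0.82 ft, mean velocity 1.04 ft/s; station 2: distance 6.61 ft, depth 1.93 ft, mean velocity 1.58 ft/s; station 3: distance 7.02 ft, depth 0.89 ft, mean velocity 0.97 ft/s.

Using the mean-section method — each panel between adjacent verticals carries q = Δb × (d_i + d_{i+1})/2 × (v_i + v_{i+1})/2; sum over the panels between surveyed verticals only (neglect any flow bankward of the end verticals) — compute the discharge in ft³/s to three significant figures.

Panel 1-2: Δb = 6.1 ft, d̄ = (0.82+1.93)/2 = 1.375, v̄ = (1.04+1.58)/2 = 1.31 → q = 6.1×1.375×1.31 = 10.99 ft³/s
Panel 2-3: Δb = 0.41 ft, d̄ = (1.93+0.89)/2 = 1.41, v̄ = (1.58+0.97)/2 = 1.275 → q = 0.41×1.41×1.275 = 0.7371 ft³/s
Q = Σ q = 11.72 ft³/s

11.7 ft³/s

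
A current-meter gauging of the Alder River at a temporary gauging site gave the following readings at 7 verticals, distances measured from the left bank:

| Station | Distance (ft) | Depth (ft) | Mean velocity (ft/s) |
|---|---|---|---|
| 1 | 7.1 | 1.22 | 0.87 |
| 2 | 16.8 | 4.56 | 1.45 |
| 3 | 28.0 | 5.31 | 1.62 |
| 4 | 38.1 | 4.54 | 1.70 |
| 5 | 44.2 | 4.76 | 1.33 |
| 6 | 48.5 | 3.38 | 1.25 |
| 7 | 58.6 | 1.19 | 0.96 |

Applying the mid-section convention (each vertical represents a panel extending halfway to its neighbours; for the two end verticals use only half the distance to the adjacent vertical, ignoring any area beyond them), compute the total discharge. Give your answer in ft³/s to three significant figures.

297 ft³/s

w_1 = (16.8 − 7.1)/2 = 4.85 ft; q_1 = 0.87 × 1.22 × 4.85 = 5.148 ft³/s
w_2 = (28.0 − 7.1)/2 = 10.45 ft; q_2 = 1.45 × 4.56 × 10.45 = 69.10 ft³/s
w_3 = (38.1 − 16.8)/2 = 10.65 ft; q_3 = 1.62 × 5.31 × 10.65 = 91.61 ft³/s
w_4 = (44.2 − 28.0)/2 = 8.1 ft; q_4 = 1.70 × 4.54 × 8.1 = 62.52 ft³/s
w_5 = (48.5 − 38.1)/2 = 5.2 ft; q_5 = 1.33 × 4.76 × 5.2 = 32.92 ft³/s
w_6 = (58.6 − 44.2)/2 = 7.2 ft; q_6 = 1.25 × 3.38 × 7.2 = 30.42 ft³/s
w_7 = (58.6 − 48.5)/2 = 5.05 ft; q_7 = 0.96 × 1.19 × 5.05 = 5.769 ft³/s
Q = Σ qᵢ = 297.5 ft³/s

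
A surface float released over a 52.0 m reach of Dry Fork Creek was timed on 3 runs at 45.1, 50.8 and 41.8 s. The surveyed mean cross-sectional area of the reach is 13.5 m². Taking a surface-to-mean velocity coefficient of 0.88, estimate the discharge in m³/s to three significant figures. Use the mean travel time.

13.5 m³/s

t̄ = (45.1 + 50.8 + 41.8) / 3 = 45.9 s
v_surface = L / t̄ = 52.0 / 45.9 = 1.133 m/s
v_mean = 0.88 × 1.133 = 0.9969 m/s
Q = A × v_mean = 13.5 × 0.9969 = 13.46 m³/s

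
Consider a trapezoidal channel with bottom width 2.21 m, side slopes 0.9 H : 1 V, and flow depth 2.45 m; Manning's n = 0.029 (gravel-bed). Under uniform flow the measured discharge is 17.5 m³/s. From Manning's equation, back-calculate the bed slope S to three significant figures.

A = (b + z·y)·y = (2.21 + 0.9×2.45)×2.45 = 10.82 m²
P = b + 2y√(1+z²) = 2.21 + 2×2.45×√(1+0.9²) = 8.802 m
R = A/P = 10.82/8.802 = 1.229 m
S = (Q·n / (1·A·R^(2/3)))² = (17.5×0.029 / (1×10.82×1.147))² = 0.001672

0.00167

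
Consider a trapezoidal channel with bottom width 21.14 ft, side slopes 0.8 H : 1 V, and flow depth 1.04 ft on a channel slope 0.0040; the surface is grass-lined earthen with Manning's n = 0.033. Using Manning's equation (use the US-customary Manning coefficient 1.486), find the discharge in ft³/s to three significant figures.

63.3 ft³/s

A = (b + z·y)·y = (21.14 + 0.8×1.04)×1.04 = 22.85 ft²
P = b + 2y√(1+z²) = 21.14 + 2×1.04×√(1+0.8²) = 23.80 ft
R = A/P = 22.85/23.80 = 0.9600 ft
Q = (1.486/n)·A·R^(2/3)·S^(1/2) = (1.486/0.033) × 22.85 × 0.9600^(2/3) × 0.0040^(1/2) = 63.33 ft³/s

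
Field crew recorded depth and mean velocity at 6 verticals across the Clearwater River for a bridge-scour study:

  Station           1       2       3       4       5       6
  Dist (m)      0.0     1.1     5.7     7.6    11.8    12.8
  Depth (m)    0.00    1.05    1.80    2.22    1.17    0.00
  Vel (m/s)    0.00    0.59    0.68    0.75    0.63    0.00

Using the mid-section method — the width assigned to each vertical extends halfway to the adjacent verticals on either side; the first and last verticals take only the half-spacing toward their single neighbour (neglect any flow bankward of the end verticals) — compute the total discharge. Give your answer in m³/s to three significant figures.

w_2 = (5.7 − 0.0)/2 = 2.85 m; q_2 = 0.59 × 1.05 × 2.85 = 1.766 m³/s
w_3 = (7.6 − 1.1)/2 = 3.25 m; q_3 = 0.68 × 1.80 × 3.25 = 3.978 m³/s
w_4 = (11.8 − 5.7)/2 = 3.05 m; q_4 = 0.75 × 2.22 × 3.05 = 5.078 m³/s
w_5 = (12.8 − 7.6)/2 = 2.6 m; q_5 = 0.63 × 1.17 × 2.6 = 1.916 m³/s
Stations 1, 6 contribute zero (depth or velocity is 0).
Q = Σ qᵢ = 12.74 m³/s

12.7 m³/s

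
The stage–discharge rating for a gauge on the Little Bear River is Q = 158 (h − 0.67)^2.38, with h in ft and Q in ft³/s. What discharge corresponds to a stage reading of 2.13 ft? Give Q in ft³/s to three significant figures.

389 ft³/s

Q = 158 × (2.13 − 0.67)^2.38 = 158 × 1.46^2.38 = 388.9 ft³/s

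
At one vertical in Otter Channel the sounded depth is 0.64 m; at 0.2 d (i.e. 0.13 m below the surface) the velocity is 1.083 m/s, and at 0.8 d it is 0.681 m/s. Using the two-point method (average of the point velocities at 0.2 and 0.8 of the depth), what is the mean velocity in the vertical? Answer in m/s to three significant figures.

v̄ = (1.083 + 0.681) / 2 = 0.8820 m/s

0.882 m/s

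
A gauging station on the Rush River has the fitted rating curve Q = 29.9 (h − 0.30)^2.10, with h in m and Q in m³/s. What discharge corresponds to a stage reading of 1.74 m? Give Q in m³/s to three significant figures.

Q = 29.9 × (1.74 − 0.30)^2.10 = 29.9 × 1.44^2.10 = 64.30 m³/s

64.3 m³/s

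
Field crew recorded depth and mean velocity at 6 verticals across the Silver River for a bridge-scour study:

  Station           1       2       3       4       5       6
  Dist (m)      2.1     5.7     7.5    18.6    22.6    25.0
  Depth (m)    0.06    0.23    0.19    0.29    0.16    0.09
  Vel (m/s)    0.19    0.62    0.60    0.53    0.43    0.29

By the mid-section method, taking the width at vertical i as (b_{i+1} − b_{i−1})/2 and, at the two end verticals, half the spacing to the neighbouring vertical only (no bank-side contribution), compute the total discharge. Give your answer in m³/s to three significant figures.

2.55 m³/s

w_1 = (5.7 − 2.1)/2 = 1.8 m; q_1 = 0.19 × 0.06 × 1.8 = 0.02052 m³/s
w_2 = (7.5 − 2.1)/2 = 2.7 m; q_2 = 0.62 × 0.23 × 2.7 = 0.3850 m³/s
w_3 = (18.6 − 5.7)/2 = 6.45 m; q_3 = 0.60 × 0.19 × 6.45 = 0.7353 m³/s
w_4 = (22.6 − 7.5)/2 = 7.55 m; q_4 = 0.53 × 0.29 × 7.55 = 1.160 m³/s
w_5 = (25.0 − 18.6)/2 = 3.2 m; q_5 = 0.43 × 0.16 × 3.2 = 0.2202 m³/s
w_6 = (25.0 − 22.6)/2 = 1.2 m; q_6 = 0.29 × 0.09 × 1.2 = 0.03132 m³/s
Q = Σ qᵢ = 2.553 m³/s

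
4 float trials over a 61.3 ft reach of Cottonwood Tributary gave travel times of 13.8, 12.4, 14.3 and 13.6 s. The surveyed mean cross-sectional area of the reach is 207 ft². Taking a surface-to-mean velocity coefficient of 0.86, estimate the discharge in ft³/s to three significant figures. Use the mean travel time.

807 ft³/s

t̄ = (13.8 + 12.4 + 14.3 + 13.6) / 4 = 13.525 s
v_surface = L / t̄ = 61.3 / 13.525 = 4.532 ft/s
v_mean = 0.86 × 4.532 = 3.898 ft/s
Q = A × v_mean = 207 × 3.898 = 806.8 ft³/s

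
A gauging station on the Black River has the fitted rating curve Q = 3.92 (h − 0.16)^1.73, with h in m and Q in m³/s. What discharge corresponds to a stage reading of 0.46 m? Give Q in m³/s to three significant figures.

0.488 m³/s

Q = 3.92 × (0.46 − 0.16)^1.73 = 3.92 × 0.3^1.73 = 0.4883 m³/s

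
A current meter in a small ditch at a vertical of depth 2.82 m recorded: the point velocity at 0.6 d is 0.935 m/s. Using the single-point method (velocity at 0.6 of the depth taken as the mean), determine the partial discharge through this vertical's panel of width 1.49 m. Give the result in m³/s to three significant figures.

3.93 m³/s

v̄ = v₀.₆ = 0.935 m/s
q = v̄ × d × w = 0.9350 × 2.82 × 1.49 = 3.929 m³/s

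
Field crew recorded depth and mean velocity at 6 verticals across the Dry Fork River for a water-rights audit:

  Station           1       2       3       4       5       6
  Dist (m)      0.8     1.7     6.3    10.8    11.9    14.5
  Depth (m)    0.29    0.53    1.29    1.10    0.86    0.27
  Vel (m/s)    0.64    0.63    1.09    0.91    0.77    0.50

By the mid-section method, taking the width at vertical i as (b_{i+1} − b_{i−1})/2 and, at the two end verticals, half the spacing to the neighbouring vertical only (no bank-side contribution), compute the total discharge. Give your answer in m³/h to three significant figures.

w_1 = (1.7 − 0.8)/2 = 0.45 m; q_1 = 0.64 × 0.29 × 0.45 = 0.08352 m³/s
w_2 = (6.3 − 0.8)/2 = 2.75 m; q_2 = 0.63 × 0.53 × 2.75 = 0.9182 m³/s
w_3 = (10.8 − 1.7)/2 = 4.55 m; q_3 = 1.09 × 1.29 × 4.55 = 6.398 m³/s
w_4 = (11.9 − 6.3)/2 = 2.8 m; q_4 = 0.91 × 1.10 × 2.8 = 2.803 m³/s
w_5 = (14.5 − 10.8)/2 = 1.85 m; q_5 = 0.77 × 0.86 × 1.85 = 1.225 m³/s
w_6 = (14.5 − 11.9)/2 = 1.3 m; q_6 = 0.50 × 0.27 × 1.3 = 0.1755 m³/s
Q = Σ qᵢ = 11.60 m³/s
= 11.60 × 3600 = 41770 m³/h

41800 m³/h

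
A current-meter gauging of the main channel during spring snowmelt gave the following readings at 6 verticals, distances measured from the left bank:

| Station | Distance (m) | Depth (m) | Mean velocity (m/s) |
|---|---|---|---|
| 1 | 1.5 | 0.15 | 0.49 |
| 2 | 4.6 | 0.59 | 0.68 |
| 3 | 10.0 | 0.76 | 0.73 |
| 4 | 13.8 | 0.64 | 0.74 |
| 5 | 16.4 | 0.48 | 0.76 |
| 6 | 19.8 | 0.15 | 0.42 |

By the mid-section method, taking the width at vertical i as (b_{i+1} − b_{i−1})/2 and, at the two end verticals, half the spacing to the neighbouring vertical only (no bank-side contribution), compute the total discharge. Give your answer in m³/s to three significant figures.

w_1 = (4.6 − 1.5)/2 = 1.55 m; q_1 = 0.49 × 0.15 × 1.55 = 0.1139 m³/s
w_2 = (10.0 − 1.5)/2 = 4.25 m; q_2 = 0.68 × 0.59 × 4.25 = 1.705 m³/s
w_3 = (13.8 − 4.6)/2 = 4.6 m; q_3 = 0.73 × 0.76 × 4.6 = 2.552 m³/s
w_4 = (16.4 − 10.0)/2 = 3.2 m; q_4 = 0.74 × 0.64 × 3.2 = 1.516 m³/s
w_5 = (19.8 − 13.8)/2 = 3 m; q_5 = 0.76 × 0.48 × 3 = 1.094 m³/s
w_6 = (19.8 − 16.4)/2 = 1.7 m; q_6 = 0.42 × 0.15 × 1.7 = 0.1071 m³/s
Q = Σ qᵢ = 7.088 m³/s

7.09 m³/s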